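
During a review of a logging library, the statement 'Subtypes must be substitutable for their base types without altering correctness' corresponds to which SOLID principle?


This describes the Liskov Substitution Principle (LSP)

Liskov Substitution Principle (LSP)


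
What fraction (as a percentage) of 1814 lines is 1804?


Coverage = covered / total * 100
Coverage = 1804 / 1814 * 100
Coverage = 99.45%

99.45%


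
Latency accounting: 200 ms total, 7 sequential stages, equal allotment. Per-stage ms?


Formula: per_stage = total_budget / stages
per_stage = 200 / 7
per_stage = 28.57 ms

28.57 ms


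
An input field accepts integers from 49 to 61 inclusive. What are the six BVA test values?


Range: [49, 61]
Boundaries: just below min, min, min+1, max-1, max, just above max
Values: [48, 49, 50, 60, 61, 62]

[48, 49, 50, 60, 61, 62]


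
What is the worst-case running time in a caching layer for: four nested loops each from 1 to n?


Reasoning: four levels of nesting
Complexity: O(n^4)

O(n^4)


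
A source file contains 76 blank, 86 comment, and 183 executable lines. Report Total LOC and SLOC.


Total LOC = blank + comment + code
Total LOC = 76 + 86 + 183 = 345
SLOC (source only) = code = 183

Total LOC: 345, SLOC: 183


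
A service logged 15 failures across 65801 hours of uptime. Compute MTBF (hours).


Formula: MTBF = Total operating time / Number of failures
MTBF = 65801 / 15
MTBF = 4386.73 hours

4386.73 hours


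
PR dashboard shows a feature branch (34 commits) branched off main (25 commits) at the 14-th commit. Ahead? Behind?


Common ancestor: commit #14
feature commits after divergence: 34 - 14 = 20
main commits after divergence: 25 - 14 = 11
feature is 20 commits ahead of main
main is 11 commits ahead of feature

feature ahead: 20, main ahead: 11


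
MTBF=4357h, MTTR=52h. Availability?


Availability = MTBF / (MTBF + MTTR)
Availability = 4357 / (4357 + 52)
Availability = 4357 / 4409
Availability = 98.8206%

98.8206%


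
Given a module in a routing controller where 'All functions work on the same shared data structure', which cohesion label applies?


Reasoning: Functions share data
Type: Communicational cohesion

Communicational cohesion


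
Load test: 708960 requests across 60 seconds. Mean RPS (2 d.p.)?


Formula: throughput = requests / seconds
throughput = 708960 / 60
throughput = 11816.0 requests/second

11816.0 requests/second


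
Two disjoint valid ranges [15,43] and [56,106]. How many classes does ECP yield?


Valid ranges: [15,43] and [56,106]
Class 1: x < 15 — invalid
Class 2: 15 ≤ x ≤ 43 — valid
Class 3: 43 < x < 56 — invalid (gap between ranges)
Class 4: 56 ≤ x ≤ 106 — valid
Class 5: x > 106 — invalid
Total equivalence classes: 5

5 equivalence classes


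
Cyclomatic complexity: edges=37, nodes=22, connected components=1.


Formula: V(G) = E - N + 2P
V(G) = 37 - 22 + 2*1
V(G) = 15 + 2
V(G) = 17

17


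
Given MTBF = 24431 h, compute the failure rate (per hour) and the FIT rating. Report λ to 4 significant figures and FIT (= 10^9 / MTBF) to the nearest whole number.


Formula: λ = 1 / MTBF; FIT = λ × 1e9 = 1e9 / MTBF
λ = 1 / 24431 ≈ 4.093e-05 failures/hour
FIT = 1e9 / 24431 ≈ 40932 failures per 1e9 hours (nearest whole number)

λ = 4.093e-05 /h, FIT = 40932


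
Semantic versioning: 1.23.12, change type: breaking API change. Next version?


Current: 1.23.12
Change category: 'breaking API change' → major bump
SemVer rule: major bump → increment MAJOR, reset MINOR and PATCH to 0
New: 2.0.0

2.0.0


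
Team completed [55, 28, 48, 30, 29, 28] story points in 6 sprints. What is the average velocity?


Formula: Avg velocity = Total points / Number of sprints
Points: [55, 28, 48, 30, 29, 28]
Sum = 55 + 28 + 48 + 30 + 29 + 28 = 218
Avg velocity = 218 / 6 = 36.33 points/sprint

36.33 points/sprint


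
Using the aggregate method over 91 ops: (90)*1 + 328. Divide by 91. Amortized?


Formula: Amortized cost = Total cost / Operations
Total cost = (90 * 1) + (1 * 328)
Total cost = 90 + 328 = 418
Amortized = 418 / 91 = 4.5934

4.5934


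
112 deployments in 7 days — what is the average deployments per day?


Formula: deployments per day = releases / days
= 112 / 7
= 16.0 deploys/day
(equivalently, 112.0 deploys/week)

16.0 deploys/day


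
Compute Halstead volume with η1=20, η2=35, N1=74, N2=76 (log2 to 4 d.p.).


Formula: V = N * log2(η), where N = N1 + N2 and η = η1 + η2
η = 20 + 35 = 55
N = 74 + 76 = 150
log2(55) ≈ 5.7814
V = 150 * 5.7814 = 867.21

867.21


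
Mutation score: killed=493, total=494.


Mutation score = killed / total * 100
Mutation score = 493 / 494 * 100
Mutation score = 99.8%

99.8%


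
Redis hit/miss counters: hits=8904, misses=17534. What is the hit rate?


Formula: hit rate = hits / (hits + misses) * 100
hit rate = 8904 / (8904 + 17534) * 100
hit rate = 8904 / 26438 * 100
hit rate = 33.68%

33.68%


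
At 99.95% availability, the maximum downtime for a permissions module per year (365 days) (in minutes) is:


Formula: allowed downtime = period * (100 - SLA) / 100
Period (year (365 days)) = 525600 minutes
Unavailability fraction = (100 - 99.95) / 100
Allowed downtime = 525600 * (100 - 99.95) / 100
Allowed downtime = 262.8 minutes

262.8 minutes


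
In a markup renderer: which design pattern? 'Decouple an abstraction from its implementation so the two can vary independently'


This matches the Bridge pattern

Bridge


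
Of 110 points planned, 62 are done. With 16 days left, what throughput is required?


Formula: Required rate = Remaining points / Days left
Remaining = 110 - 62 = 48 points
Required rate = 48 / 16 = 3.0 points/day

3.0 points/day


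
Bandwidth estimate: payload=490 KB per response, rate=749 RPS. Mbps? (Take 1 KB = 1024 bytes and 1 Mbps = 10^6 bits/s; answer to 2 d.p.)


Formula: Mbps = payload_bytes * RPS * 8 / 1e6
Payload per request = 490 KB = 490 * 1024 = 501760 bytes
Total bytes/sec = 501760 * 749 = 375818240
Total bits/sec = 375818240 * 8 = 3006545920
Mbps = 3006545920 / 1e6 = 3006.55

3006.55 Mbps


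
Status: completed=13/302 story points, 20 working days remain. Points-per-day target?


Formula: Required rate = Remaining points / Days left
Remaining = 302 - 13 = 289 points
Required rate = 289 / 20 = 14.45 points/day

14.45 points/day


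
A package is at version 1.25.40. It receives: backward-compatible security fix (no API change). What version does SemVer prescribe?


Current: 1.25.40
Change category: 'backward-compatible security fix (no API change)' → patch bump
SemVer rule: patch bump → increment PATCH (MAJOR and MINOR unchanged)
New: 1.25.41

1.25.41


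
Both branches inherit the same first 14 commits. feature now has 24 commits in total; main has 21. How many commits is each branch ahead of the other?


Common ancestor: commit #14
feature commits after divergence: 24 - 14 = 10
main commits after divergence: 21 - 14 = 7
feature is 10 commits ahead of main
main is 7 commits ahead of feature

feature ahead: 10, main ahead: 7


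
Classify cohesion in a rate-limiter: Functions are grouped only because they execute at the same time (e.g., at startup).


Reasoning: Related by timing only
Type: Temporal cohesion

Temporal cohesion


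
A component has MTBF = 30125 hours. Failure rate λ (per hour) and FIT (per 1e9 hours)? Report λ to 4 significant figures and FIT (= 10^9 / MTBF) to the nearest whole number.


Formula: λ = 1 / MTBF; FIT = λ × 1e9 = 1e9 / MTBF
λ = 1 / 30125 ≈ 3.320e-05 failures/hour
FIT = 1e9 / 30125 ≈ 33195 failures per 1e9 hours (nearest whole number)

λ = 3.320e-05 /h, FIT = 33195


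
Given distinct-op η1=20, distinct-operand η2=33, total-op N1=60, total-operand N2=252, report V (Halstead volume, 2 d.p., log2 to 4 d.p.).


Formula: V = N * log2(η), where N = N1 + N2 and η = η1 + η2
η = 20 + 33 = 53
N = 60 + 252 = 312
log2(53) ≈ 5.7279
V = 312 * 5.7279 = 1787.10

1787.10


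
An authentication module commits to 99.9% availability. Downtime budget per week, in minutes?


Formula: allowed downtime = period * (100 - SLA) / 100
Period (week) = 10080 minutes
Unavailability fraction = (100 - 99.9) / 100
Allowed downtime = 10080 * (100 - 99.9) / 100
Allowed downtime = 10.08 minutes

10.08 minutes


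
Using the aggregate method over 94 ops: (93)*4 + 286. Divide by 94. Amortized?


Formula: Amortized cost = Total cost / Operations
Total cost = (93 * 4) + (1 * 286)
Total cost = 372 + 286 = 658
Amortized = 658 / 94 = 7.0

7.0


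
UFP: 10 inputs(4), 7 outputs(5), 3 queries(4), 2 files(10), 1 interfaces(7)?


UFP = EI*4 + EO*5 + EQ*4 + ILF*10 + EIF*7
UFP = 10*4 + 7*5 + 3*4 + 2*10 + 1*7
UFP = 40 + 35 + 12 + 20 + 7
UFP = 114

114


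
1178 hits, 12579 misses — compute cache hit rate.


Formula: hit rate = hits / (hits + misses) * 100
hit rate = 1178 / (1178 + 12579) * 100
hit rate = 1178 / 13757 * 100
hit rate = 8.56%

8.56%


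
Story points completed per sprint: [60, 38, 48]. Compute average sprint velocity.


Formula: Avg velocity = Total points / Number of sprints
Points: [60, 38, 48]
Sum = 60 + 38 + 48 = 146
Avg velocity = 146 / 3 = 48.67 points/sprint

48.67 points/sprint


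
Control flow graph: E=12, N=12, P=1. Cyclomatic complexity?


Formula: V(G) = E - N + 2P
V(G) = 12 - 12 + 2*1
V(G) = 0 + 2
V(G) = 2

2


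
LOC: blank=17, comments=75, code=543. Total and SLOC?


Total LOC = blank + comment + code
Total LOC = 17 + 75 + 543 = 635
SLOC (source only) = code = 543

Total LOC: 635, SLOC: 543


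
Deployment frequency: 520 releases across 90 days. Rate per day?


Formula: deployments per day = releases / days
= 520 / 90
= 5.778 deploys/day
(equivalently, 40.44 deploys/week)

5.778 deploys/day


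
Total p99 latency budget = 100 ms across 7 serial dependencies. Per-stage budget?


Formula: per_stage = total_budget / stages
per_stage = 100 / 7
per_stage = 14.29 ms

14.29 ms


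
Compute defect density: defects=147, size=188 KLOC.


Defect density = defects / KLOC
Defect density = 147 / 188
Defect density = 0.782 defects/KLOC

0.782 defects/KLOC


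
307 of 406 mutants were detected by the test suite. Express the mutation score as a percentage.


Mutation score = killed / total * 100
Mutation score = 307 / 406 * 100
Mutation score = 75.62%

75.62%


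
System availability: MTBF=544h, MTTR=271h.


Availability = MTBF / (MTBF + MTTR)
Availability = 544 / (544 + 271)
Availability = 544 / 815
Availability = 66.7485%

66.7485%


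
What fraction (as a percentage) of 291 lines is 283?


Coverage = covered / total * 100
Coverage = 283 / 291 * 100
Coverage = 97.25%

97.25%


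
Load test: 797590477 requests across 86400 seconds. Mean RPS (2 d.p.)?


Formula: throughput = requests / seconds
throughput = 797590477 / 86400
throughput = 9231.37 requests/second

9231.37 requests/second


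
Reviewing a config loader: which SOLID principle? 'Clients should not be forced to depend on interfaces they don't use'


This describes the Interface Segregation Principle (ISP)

Interface Segregation Principle (ISP)


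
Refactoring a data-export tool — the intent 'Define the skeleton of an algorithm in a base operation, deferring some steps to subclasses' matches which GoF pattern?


This matches the Template Method pattern

Template Method


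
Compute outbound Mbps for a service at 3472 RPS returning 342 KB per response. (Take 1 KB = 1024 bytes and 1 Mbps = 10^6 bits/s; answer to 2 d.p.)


Formula: Mbps = payload_bytes * RPS * 8 / 1e6
Payload per request = 342 KB = 342 * 1024 = 350208 bytes
Total bytes/sec = 350208 * 3472 = 1215922176
Total bits/sec = 1215922176 * 8 = 9727377408
Mbps = 9727377408 / 1e6 = 9727.38

9727.38 Mbps


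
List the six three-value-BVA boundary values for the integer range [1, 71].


Range: [1, 71]
Boundaries: just below min, min, min+1, max-1, max, just above max
Values: [0, 1, 2, 70, 71, 72]

[0, 1, 2, 70, 71, 72]


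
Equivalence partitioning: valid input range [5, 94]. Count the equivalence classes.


Valid range: [5, 94]
Class 1: x < 5 — invalid
Class 2: 5 ≤ x ≤ 94 — valid
Class 3: x > 94 — invalid
Total equivalence classes: 3

3 equivalence classes


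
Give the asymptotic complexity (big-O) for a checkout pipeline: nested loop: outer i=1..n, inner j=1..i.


Reasoning: triangle: n(n+1)/2 ~ n^2/2
Complexity: O(n^2)

O(n^2)


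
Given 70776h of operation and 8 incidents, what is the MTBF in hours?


Formula: MTBF = Total operating time / Number of failures
MTBF = 70776 / 8
MTBF = 8847.0 hours

8847.0 hours


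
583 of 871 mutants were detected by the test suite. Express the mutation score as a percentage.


Mutation score = killed / total * 100
Mutation score = 583 / 871 * 100
Mutation score = 66.93%

66.93%


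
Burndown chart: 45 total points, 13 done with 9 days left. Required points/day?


Formula: Required rate = Remaining points / Days left
Remaining = 45 - 13 = 32 points
Required rate = 32 / 9 = 3.56 points/day

3.56 points/day


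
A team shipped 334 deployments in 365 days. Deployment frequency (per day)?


Formula: deployments per day = releases / days
= 334 / 365
= 0.915 deploys/day
(equivalently, 6.41 deploys/week)

0.915 deploys/day


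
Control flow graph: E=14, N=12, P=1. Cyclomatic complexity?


Formula: V(G) = E - N + 2P
V(G) = 14 - 12 + 2*1
V(G) = 2 + 2
V(G) = 4

4


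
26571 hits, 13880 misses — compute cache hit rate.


Formula: hit rate = hits / (hits + misses) * 100
hit rate = 26571 / (26571 + 13880) * 100
hit rate = 26571 / 40451 * 100
hit rate = 65.69%

65.69%


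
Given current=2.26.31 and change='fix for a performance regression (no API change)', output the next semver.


Current: 2.26.31
Change category: 'fix for a performance regression (no API change)' → patch bump
SemVer rule: patch bump → increment PATCH (MAJOR and MINOR unchanged)
New: 2.26.32

2.26.32


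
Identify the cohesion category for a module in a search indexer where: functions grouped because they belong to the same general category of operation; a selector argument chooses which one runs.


Reasoning: Grouped by category of activity, not by data or sequence
Type: Logical cohesion

Logical cohesion


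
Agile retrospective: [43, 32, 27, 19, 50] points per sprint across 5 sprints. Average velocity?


Formula: Avg velocity = Total points / Number of sprints
Points: [43, 32, 27, 19, 50]
Sum = 43 + 32 + 27 + 19 + 50 = 171
Avg velocity = 171 / 5 = 34.2 points/sprint

34.2 points/sprint


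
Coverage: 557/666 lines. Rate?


Coverage = covered / total * 100
Coverage = 557 / 666 * 100
Coverage = 83.63%

83.63%


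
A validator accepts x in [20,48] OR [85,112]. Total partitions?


Valid ranges: [20,48] and [85,112]
Class 1: x < 20 — invalid
Class 2: 20 ≤ x ≤ 48 — valid
Class 3: 48 < x < 85 — invalid (gap between ranges)
Class 4: 85 ≤ x ≤ 112 — valid
Class 5: x > 112 — invalid
Total equivalence classes: 5

5 equivalence classes


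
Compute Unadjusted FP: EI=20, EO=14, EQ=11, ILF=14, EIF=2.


UFP = EI*4 + EO*5 + EQ*4 + ILF*10 + EIF*7
UFP = 20*4 + 14*5 + 11*4 + 14*10 + 2*7
UFP = 80 + 70 + 44 + 140 + 14
UFP = 348

348


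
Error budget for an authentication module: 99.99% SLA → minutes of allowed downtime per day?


Formula: allowed downtime = period * (100 - SLA) / 100
Period (day) = 1440 minutes
Unavailability fraction = (100 - 99.99) / 100
Allowed downtime = 1440 * (100 - 99.99) / 100
Allowed downtime = 0.144 minutes

0.144 minutes


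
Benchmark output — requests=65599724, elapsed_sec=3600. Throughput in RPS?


Formula: throughput = requests / seconds
throughput = 65599724 / 3600
throughput = 18222.15 requests/second

18222.15 requests/second


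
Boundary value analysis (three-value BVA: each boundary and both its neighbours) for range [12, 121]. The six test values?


Range: [12, 121]
Boundaries: just below min, min, min+1, max-1, max, just above max
Values: [11, 12, 13, 120, 121, 122]

[11, 12, 13, 120, 121, 122]


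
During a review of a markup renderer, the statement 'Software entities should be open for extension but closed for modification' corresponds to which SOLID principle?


This describes the Open/Closed Principle (OCP)

Open/Closed Principle (OCP)


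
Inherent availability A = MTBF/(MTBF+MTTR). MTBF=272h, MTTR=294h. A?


Availability = MTBF / (MTBF + MTTR)
Availability = 272 / (272 + 294)
Availability = 272 / 566
Availability = 48.0565%

48.0565%


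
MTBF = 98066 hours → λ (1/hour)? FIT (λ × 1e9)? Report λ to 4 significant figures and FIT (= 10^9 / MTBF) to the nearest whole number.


Formula: λ = 1 / MTBF; FIT = λ × 1e9 = 1e9 / MTBF
λ = 1 / 98066 ≈ 1.020e-05 failures/hour
FIT = 1e9 / 98066 ≈ 10197 failures per 1e9 hours (nearest whole number)

λ = 1.020e-05 /h, FIT = 10197


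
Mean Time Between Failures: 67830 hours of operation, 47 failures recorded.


Formula: MTBF = Total operating time / Number of failures
MTBF = 67830 / 47
MTBF = 1443.19 hours

1443.19 hours


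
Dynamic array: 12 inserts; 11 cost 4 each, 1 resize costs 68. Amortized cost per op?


Formula: Amortized cost = Total cost / Operations
Total cost = (11 * 4) + (1 * 68)
Total cost = 44 + 68 = 112
Amortized = 112 / 12 = 9.3333

9.3333


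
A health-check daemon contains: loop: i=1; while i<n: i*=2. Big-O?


Reasoning: i doubles each step so iterations are log2(n)
Complexity: O(log n)

O(log n)


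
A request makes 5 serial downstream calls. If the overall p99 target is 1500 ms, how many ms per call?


Formula: per_stage = total_budget / stages
per_stage = 1500 / 5
per_stage = 300.0 ms

300.0 ms


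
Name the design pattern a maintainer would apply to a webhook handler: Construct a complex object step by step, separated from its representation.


This matches the Builder pattern

Builder


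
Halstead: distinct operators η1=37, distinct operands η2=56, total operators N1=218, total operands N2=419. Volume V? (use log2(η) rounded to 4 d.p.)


Formula: V = N * log2(η), where N = N1 + N2 and η = η1 + η2
η = 37 + 56 = 93
N = 218 + 419 = 637
log2(93) ≈ 6.5392
V = 637 * 6.5392 = 4165.47

4165.47


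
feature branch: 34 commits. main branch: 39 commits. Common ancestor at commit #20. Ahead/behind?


Common ancestor: commit #20
feature commits after divergence: 34 - 20 = 14
main commits after divergence: 39 - 20 = 19
feature is 14 commits ahead of main
main is 19 commits ahead of feature

feature ahead: 14, main ahead: 19


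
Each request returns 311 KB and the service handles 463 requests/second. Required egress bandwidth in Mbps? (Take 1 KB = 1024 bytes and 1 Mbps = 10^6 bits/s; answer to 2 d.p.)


Formula: Mbps = payload_bytes * RPS * 8 / 1e6
Payload per request = 311 KB = 311 * 1024 = 318464 bytes
Total bytes/sec = 318464 * 463 = 147448832
Total bits/sec = 147448832 * 8 = 1179590656
Mbps = 1179590656 / 1e6 = 1179.59

1179.59 Mbps


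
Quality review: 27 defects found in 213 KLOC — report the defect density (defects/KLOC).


Defect density = defects / KLOC
Defect density = 27 / 213
Defect density = 0.127 defects/KLOC

0.127 defects/KLOC


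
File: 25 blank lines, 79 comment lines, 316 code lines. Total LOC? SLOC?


Total LOC = blank + comment + code
Total LOC = 25 + 79 + 316 = 420
SLOC (source only) = code = 316

Total LOC: 420, SLOC: 316


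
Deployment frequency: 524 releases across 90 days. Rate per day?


Formula: deployments per day = releases / days
= 524 / 90
= 5.822 deploys/day
(equivalently, 40.76 deploys/week)

5.822 deploys/day


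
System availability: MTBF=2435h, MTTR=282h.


Availability = MTBF / (MTBF + MTTR)
Availability = 2435 / (2435 + 282)
Availability = 2435 / 2717
Availability = 89.6209%

89.6209%


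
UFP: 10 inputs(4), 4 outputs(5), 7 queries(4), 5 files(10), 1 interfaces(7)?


UFP = EI*4 + EO*5 + EQ*4 + ILF*10 + EIF*7
UFP = 10*4 + 4*5 + 7*4 + 5*10 + 1*7
UFP = 40 + 20 + 28 + 50 + 7
UFP = 145

145


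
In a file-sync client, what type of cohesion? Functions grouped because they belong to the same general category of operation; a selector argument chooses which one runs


Reasoning: Grouped by category of activity, not by data or sequence
Type: Logical cohesion

Logical cohesion


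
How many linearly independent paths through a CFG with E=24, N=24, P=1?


Formula: V(G) = E - N + 2P
V(G) = 24 - 24 + 2*1
V(G) = 0 + 2
V(G) = 2

2


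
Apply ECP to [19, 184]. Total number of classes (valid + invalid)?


Valid range: [19, 184]
Class 1: x < 19 — invalid
Class 2: 19 ≤ x ≤ 184 — valid
Class 3: x > 184 — invalid
Total equivalence classes: 3

3 equivalence classes


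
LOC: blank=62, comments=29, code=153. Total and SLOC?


Total LOC = blank + comment + code
Total LOC = 62 + 29 + 153 = 244
SLOC (source only) = code = 153

Total LOC: 244, SLOC: 153


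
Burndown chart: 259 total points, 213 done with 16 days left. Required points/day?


Formula: Required rate = Remaining points / Days left
Remaining = 259 - 213 = 46 points
Required rate = 46 / 16 = 2.88 points/day

2.88 points/day


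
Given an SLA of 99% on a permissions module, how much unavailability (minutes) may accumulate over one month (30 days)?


Formula: allowed downtime = period * (100 - SLA) / 100
Period (month (30 days)) = 43200 minutes
Unavailability fraction = (100 - 99.0) / 100
Allowed downtime = 43200 * (100 - 99.0) / 100
Allowed downtime = 432.0 minutes

432.0 minutes


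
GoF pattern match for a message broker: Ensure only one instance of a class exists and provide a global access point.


This matches the Singleton pattern

Singleton


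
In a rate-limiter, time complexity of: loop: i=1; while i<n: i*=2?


Reasoning: i doubles each step so iterations are log2(n)
Complexity: O(log n)

O(log n)


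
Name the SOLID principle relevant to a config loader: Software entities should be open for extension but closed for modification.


This describes the Open/Closed Principle (OCP)

Open/Closed Principle (OCP)


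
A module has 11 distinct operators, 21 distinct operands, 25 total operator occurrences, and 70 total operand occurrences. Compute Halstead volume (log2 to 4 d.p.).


Formula: V = N * log2(η), where N = N1 + N2 and η = η1 + η2
η = 11 + 21 = 32
N = 25 + 70 = 95
log2(32) ≈ 5.0000
V = 95 * 5.0000 = 475.00

475.00


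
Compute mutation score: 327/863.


Mutation score = killed / total * 100
Mutation score = 327 / 863 * 100
Mutation score = 37.89%

37.89%


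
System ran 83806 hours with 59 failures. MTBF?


Formula: MTBF = Total operating time / Number of failures
MTBF = 83806 / 59
MTBF = 1420.44 hours

1420.44 hours


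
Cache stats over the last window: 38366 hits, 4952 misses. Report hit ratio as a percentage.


Formula: hit rate = hits / (hits + misses) * 100
hit rate = 38366 / (38366 + 4952) * 100
hit rate = 38366 / 43318 * 100
hit rate = 88.57%

88.57%


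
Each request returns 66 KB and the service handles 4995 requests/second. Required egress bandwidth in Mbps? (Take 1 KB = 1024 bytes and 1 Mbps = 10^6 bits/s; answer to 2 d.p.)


Formula: Mbps = payload_bytes * RPS * 8 / 1e6
Payload per request = 66 KB = 66 * 1024 = 67584 bytes
Total bytes/sec = 67584 * 4995 = 337582080
Total bits/sec = 337582080 * 8 = 2700656640
Mbps = 2700656640 / 1e6 = 2700.66

2700.66 Mbps


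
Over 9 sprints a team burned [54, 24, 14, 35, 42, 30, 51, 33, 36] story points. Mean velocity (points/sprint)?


Formula: Avg velocity = Total points / Number of sprints
Points: [54, 24, 14, 35, 42, 30, 51, 33, 36]
Sum = 54 + 24 + 14 + 35 + 42 + 30 + 51 + 33 + 36 = 319
Avg velocity = 319 / 9 = 35.44 points/sprint

35.44 points/sprint


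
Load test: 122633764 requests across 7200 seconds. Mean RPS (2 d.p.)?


Formula: throughput = requests / seconds
throughput = 122633764 / 7200
throughput = 17032.47 requests/second

17032.47 requests/second


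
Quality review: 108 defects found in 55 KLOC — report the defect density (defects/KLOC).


Defect density = defects / KLOC
Defect density = 108 / 55
Defect density = 1.964 defects/KLOC

1.964 defects/KLOC


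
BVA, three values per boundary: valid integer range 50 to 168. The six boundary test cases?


Range: [50, 168]
Boundaries: just below min, min, min+1, max-1, max, just above max
Values: [49, 50, 51, 167, 168, 169]

[49, 50, 51, 167, 168, 169]


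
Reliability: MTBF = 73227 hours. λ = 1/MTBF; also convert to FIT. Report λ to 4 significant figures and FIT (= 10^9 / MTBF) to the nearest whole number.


Formula: λ = 1 / MTBF; FIT = λ × 1e9 = 1e9 / MTBF
λ = 1 / 73227 ≈ 1.366e-05 failures/hour
FIT = 1e9 / 73227 ≈ 13656 failures per 1e9 hours (nearest whole number)

λ = 1.366e-05 /h, FIT = 13656


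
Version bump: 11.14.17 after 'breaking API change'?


Current: 11.14.17
Change category: 'breaking API change' → major bump
SemVer rule: major bump → increment MAJOR, reset MINOR and PATCH to 0
New: 12.0.0

12.0.0


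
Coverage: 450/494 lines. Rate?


Coverage = covered / total * 100
Coverage = 450 / 494 * 100
Coverage = 91.09%

91.09%


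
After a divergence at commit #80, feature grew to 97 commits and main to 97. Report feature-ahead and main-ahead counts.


Common ancestor: commit #80
feature commits after divergence: 97 - 80 = 17
main commits after divergence: 97 - 80 = 17
feature is 17 commits ahead of main
main is 17 commits ahead of feature

feature ahead: 17, main ahead: 17


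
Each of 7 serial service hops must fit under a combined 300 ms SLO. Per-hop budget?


Formula: per_stage = total_budget / stages
per_stage = 300 / 7
per_stage = 42.86 ms

42.86 ms


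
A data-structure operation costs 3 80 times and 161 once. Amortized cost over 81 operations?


Formula: Amortized cost = Total cost / Operations
Total cost = (80 * 3) + (1 * 161)
Total cost = 240 + 161 = 401
Amortized = 401 / 81 = 4.9506

4.9506


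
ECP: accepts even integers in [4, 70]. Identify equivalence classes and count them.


Constraint: even integers in [4, 70]
Class 1: x < 4 — out-of-range invalid
Class 2: x in [4,70] but odd — wrong type invalid
Class 3: x in [4,70] and even — valid
Class 4: x > 70 — out-of-range invalid
Total equivalence classes: 4

4 equivalence classes


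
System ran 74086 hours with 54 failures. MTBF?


Formula: MTBF = Total operating time / Number of failures
MTBF = 74086 / 54
MTBF = 1371.96 hours

1371.96 hours


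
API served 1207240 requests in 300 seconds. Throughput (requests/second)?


Formula: throughput = requests / seconds
throughput = 1207240 / 300
throughput = 4024.13 requests/second

4024.13 requests/second


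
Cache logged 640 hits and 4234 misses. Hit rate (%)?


Formula: hit rate = hits / (hits + misses) * 100
hit rate = 640 / (640 + 4234) * 100
hit rate = 640 / 4874 * 100
hit rate = 13.13%

13.13%


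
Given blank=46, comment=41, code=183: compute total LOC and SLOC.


Total LOC = blank + comment + code
Total LOC = 46 + 41 + 183 = 270
SLOC (source only) = code = 183

Total LOC: 270, SLOC: 183


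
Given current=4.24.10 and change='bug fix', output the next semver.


Current: 4.24.10
Change category: 'bug fix' → patch bump
SemVer rule: patch bump → increment PATCH (MAJOR and MINOR unchanged)
New: 4.24.11

4.24.11


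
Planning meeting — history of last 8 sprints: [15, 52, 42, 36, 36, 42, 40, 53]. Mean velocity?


Formula: Avg velocity = Total points / Number of sprints
Points: [15, 52, 42, 36, 36, 42, 40, 53]
Sum = 15 + 52 + 42 + 36 + 36 + 42 + 40 + 53 = 316
Avg velocity = 316 / 8 = 39.5 points/sprint

39.5 points/sprint


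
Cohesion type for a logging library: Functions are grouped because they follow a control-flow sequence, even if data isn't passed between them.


Reasoning: Grouped by order of execution within a routine, not by data flow
Type: Procedural cohesion

Procedural cohesion


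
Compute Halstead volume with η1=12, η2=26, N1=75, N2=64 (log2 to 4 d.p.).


Formula: V = N * log2(η), where N = N1 + N2 and η = η1 + η2
η = 12 + 26 = 38
N = 75 + 64 = 139
log2(38) ≈ 5.2479
V = 139 * 5.2479 = 729.46

729.46


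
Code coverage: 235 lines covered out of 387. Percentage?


Coverage = covered / total * 100
Coverage = 235 / 387 * 100
Coverage = 60.72%

60.72%


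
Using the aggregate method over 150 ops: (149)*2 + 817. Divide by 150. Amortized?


Formula: Amortized cost = Total cost / Operations
Total cost = (149 * 2) + (1 * 817)
Total cost = 298 + 817 = 1115
Amortized = 1115 / 150 = 7.4333

7.4333


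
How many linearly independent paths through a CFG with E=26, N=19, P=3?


Formula: V(G) = E - N + 2P
V(G) = 26 - 19 + 2*3
V(G) = 7 + 6
V(G) = 13

13


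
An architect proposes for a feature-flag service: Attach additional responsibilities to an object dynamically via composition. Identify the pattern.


This matches the Decorator pattern

Decorator


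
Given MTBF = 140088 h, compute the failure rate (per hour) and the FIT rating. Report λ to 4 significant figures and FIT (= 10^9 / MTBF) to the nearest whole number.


Formula: λ = 1 / MTBF; FIT = λ × 1e9 = 1e9 / MTBF
λ = 1 / 140088 ≈ 7.138e-06 failures/hour
FIT = 1e9 / 140088 ≈ 7138 failures per 1e9 hours (nearest whole number)

λ = 7.138e-06 /h, FIT = 7138


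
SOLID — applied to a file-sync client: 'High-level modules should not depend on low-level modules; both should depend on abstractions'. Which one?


This describes the Dependency Inversion Principle (DIP)

Dependency Inversion Principle (DIP)


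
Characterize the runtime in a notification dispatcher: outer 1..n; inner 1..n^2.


Reasoning: n times n^2
Complexity: O(n^3)

O(n^3)


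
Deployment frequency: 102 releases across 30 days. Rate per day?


Formula: deployments per day = releases / days
= 102 / 30
= 3.4 deploys/day
(equivalently, 23.8 deploys/week)

3.4 deploys/day


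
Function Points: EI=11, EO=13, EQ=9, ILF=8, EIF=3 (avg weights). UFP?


UFP = EI*4 + EO*5 + EQ*4 + ILF*10 + EIF*7
UFP = 11*4 + 13*5 + 9*4 + 8*10 + 3*7
UFP = 44 + 65 + 36 + 80 + 21
UFP = 246

246


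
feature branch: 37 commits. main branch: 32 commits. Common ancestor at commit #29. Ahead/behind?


Common ancestor: commit #29
feature commits after divergence: 37 - 29 = 8
main commits after divergence: 32 - 29 = 3
feature is 8 commits ahead of main
main is 3 commits ahead of feature

feature ahead: 8, main ahead: 3


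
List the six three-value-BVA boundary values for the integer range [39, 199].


Range: [39, 199]
Boundaries: just below min, min, min+1, max-1, max, just above max
Values: [38, 39, 40, 198, 199, 200]

[38, 39, 40, 198, 199, 200]


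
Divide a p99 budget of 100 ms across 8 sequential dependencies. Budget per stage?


Formula: per_stage = total_budget / stages
per_stage = 100 / 8
per_stage = 12.5 ms

12.5 ms


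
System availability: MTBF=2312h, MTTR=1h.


Availability = MTBF / (MTBF + MTTR)
Availability = 2312 / (2312 + 1)
Availability = 2312 / 2313
Availability = 99.9568%

99.9568%


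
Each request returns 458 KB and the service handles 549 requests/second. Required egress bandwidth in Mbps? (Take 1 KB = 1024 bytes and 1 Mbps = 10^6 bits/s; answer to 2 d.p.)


Formula: Mbps = payload_bytes * RPS * 8 / 1e6
Payload per request = 458 KB = 458 * 1024 = 468992 bytes
Total bytes/sec = 468992 * 549 = 257476608
Total bits/sec = 257476608 * 8 = 2059812864
Mbps = 2059812864 / 1e6 = 2059.81

2059.81 Mbps


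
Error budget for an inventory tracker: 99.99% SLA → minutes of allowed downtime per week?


Formula: allowed downtime = period * (100 - SLA) / 100
Period (week) = 10080 minutes
Unavailability fraction = (100 - 99.99) / 100
Allowed downtime = 10080 * (100 - 99.99) / 100
Allowed downtime = 1.008 minutes

1.008 minutes


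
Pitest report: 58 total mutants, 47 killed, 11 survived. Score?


Mutation score = killed / total * 100
Mutation score = 47 / 58 * 100
Mutation score = 81.03%

81.03%


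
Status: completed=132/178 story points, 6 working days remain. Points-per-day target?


Formula: Required rate = Remaining points / Days left
Remaining = 178 - 132 = 46 points
Required rate = 46 / 6 = 7.67 points/day

7.67 points/day


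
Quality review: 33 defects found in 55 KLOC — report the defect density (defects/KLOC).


Defect density = defects / KLOC
Defect density = 33 / 55
Defect density = 0.6 defects/KLOC

0.6 defects/KLOC


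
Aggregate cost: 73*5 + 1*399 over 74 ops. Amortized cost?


Formula: Amortized cost = Total cost / Operations
Total cost = (73 * 5) + (1 * 399)
Total cost = 365 + 399 = 764
Amortized = 764 / 74 = 10.3243

10.3243


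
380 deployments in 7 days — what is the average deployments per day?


Formula: deployments per day = releases / days
= 380 / 7
= 54.286 deploys/day
(equivalently, 380.0 deploys/week)

54.286 deploys/day


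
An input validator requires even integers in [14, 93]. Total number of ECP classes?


Constraint: even integers in [14, 93]
Class 1: x < 14 — out-of-range invalid
Class 2: x in [14,93] but odd — wrong type invalid
Class 3: x in [14,93] and even — valid
Class 4: x > 93 — out-of-range invalid
Total equivalence classes: 4

4 equivalence classes


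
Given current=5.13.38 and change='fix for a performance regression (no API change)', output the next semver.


Current: 5.13.38
Change category: 'fix for a performance regression (no API change)' → patch bump
SemVer rule: patch bump → increment PATCH (MAJOR and MINOR unchanged)
New: 5.13.39

5.13.39


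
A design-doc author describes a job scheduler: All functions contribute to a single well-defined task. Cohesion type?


Reasoning: Best: single purpose
Type: Functional cohesion

Functional cohesion


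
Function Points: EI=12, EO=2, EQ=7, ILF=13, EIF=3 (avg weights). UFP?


UFP = EI*4 + EO*5 + EQ*4 + ILF*10 + EIF*7
UFP = 12*4 + 2*5 + 7*4 + 13*10 + 3*7
UFP = 48 + 10 + 28 + 130 + 21
UFP = 237

237


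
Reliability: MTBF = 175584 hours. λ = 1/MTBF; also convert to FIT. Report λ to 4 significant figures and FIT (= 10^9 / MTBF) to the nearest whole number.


Formula: λ = 1 / MTBF; FIT = λ × 1e9 = 1e9 / MTBF
λ = 1 / 175584 ≈ 5.695e-06 failures/hour
FIT = 1e9 / 175584 ≈ 5695 failures per 1e9 hours (nearest whole number)

λ = 5.695e-06 /h, FIT = 5695


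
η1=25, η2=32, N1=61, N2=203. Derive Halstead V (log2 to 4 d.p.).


Formula: V = N * log2(η), where N = N1 + N2 and η = η1 + η2
η = 25 + 32 = 57
N = 61 + 203 = 264
log2(57) ≈ 5.8329
V = 264 * 5.8329 = 1539.89

1539.89


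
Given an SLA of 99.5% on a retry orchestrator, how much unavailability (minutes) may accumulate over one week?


Formula: allowed downtime = period * (100 - SLA) / 100
Period (week) = 10080 minutes
Unavailability fraction = (100 - 99.5) / 100
Allowed downtime = 10080 * (100 - 99.5) / 100
Allowed downtime = 50.4 minutes

50.4 minutes


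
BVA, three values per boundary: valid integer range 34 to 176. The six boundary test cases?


Range: [34, 176]
Boundaries: just below min, min, min+1, max-1, max, just above max
Values: [33, 34, 35, 175, 176, 177]

[33, 34, 35, 175, 176, 177]


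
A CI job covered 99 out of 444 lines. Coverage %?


Coverage = covered / total * 100
Coverage = 99 / 444 * 100
Coverage = 22.3%

22.3%


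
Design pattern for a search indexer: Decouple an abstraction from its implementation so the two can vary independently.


This matches the Bridge pattern

Bridge


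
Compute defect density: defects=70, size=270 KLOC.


Defect density = defects / KLOC
Defect density = 70 / 270
Defect density = 0.259 defects/KLOC

0.259 defects/KLOC


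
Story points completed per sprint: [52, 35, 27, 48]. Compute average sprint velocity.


Formula: Avg velocity = Total points / Number of sprints
Points: [52, 35, 27, 48]
Sum = 52 + 35 + 27 + 48 = 162
Avg velocity = 162 / 4 = 40.5 points/sprint

40.5 points/sprint


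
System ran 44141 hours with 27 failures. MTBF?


Formula: MTBF = Total operating time / Number of failures
MTBF = 44141 / 27
MTBF = 1634.85 hours

1634.85 hours


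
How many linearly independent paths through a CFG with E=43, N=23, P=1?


Formula: V(G) = E - N + 2P
V(G) = 43 - 23 + 2*1
V(G) = 20 + 2
V(G) = 22

22


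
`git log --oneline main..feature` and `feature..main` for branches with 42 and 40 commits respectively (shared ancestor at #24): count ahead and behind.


Common ancestor: commit #24
feature commits after divergence: 42 - 24 = 18
main commits after divergence: 40 - 24 = 16
feature is 18 commits ahead of main
main is 16 commits ahead of feature

feature ahead: 18, main ahead: 16


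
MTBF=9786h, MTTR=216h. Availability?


Availability = MTBF / (MTBF + MTTR)
Availability = 9786 / (9786 + 216)
Availability = 9786 / 10002
Availability = 97.8404%

97.8404%


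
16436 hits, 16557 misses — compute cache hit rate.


Formula: hit rate = hits / (hits + misses) * 100
hit rate = 16436 / (16436 + 16557) * 100
hit rate = 16436 / 32993 * 100
hit rate = 49.82%

49.82%


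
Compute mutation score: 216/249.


Mutation score = killed / total * 100
Mutation score = 216 / 249 * 100
Mutation score = 86.75%

86.75%


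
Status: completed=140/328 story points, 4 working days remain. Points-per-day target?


Formula: Required rate = Remaining points / Days left
Remaining = 328 - 140 = 188 points
Required rate = 188 / 4 = 47.0 points/day

47.0 points/day


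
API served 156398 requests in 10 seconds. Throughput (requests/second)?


Formula: throughput = requests / seconds
throughput = 156398 / 10
throughput = 15639.8 requests/second

15639.8 requests/second


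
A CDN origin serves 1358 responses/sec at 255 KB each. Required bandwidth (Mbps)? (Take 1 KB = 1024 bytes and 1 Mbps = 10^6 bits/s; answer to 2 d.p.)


Formula: Mbps = payload_bytes * RPS * 8 / 1e6
Payload per request = 255 KB = 255 * 1024 = 261120 bytes
Total bytes/sec = 261120 * 1358 = 354600960
Total bits/sec = 354600960 * 8 = 2836807680
Mbps = 2836807680 / 1e6 = 2836.81

2836.81 Mbps


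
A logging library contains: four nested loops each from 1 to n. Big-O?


Reasoning: four levels of nesting
Complexity: O(n^4)

O(n^4)


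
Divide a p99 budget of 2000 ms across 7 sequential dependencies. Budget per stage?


Formula: per_stage = total_budget / stages
per_stage = 2000 / 7
per_stage = 285.71 ms

285.71 ms


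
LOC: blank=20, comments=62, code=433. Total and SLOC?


Total LOC = blank + comment + code
Total LOC = 20 + 62 + 433 = 515
SLOC (source only) = code = 433

Total LOC: 515, SLOC: 433


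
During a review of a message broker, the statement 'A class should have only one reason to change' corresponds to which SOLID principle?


This describes the Single Responsibility Principle (SRP)

Single Responsibility Principle (SRP)


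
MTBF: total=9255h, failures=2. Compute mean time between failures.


Formula: MTBF = Total operating time / Number of failures
MTBF = 9255 / 2
MTBF = 4627.5 hours

4627.5 hours


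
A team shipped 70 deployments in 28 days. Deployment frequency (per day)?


Formula: deployments per day = releases / days
= 70 / 28
= 2.5 deploys/day
(equivalently, 17.5 deploys/week)

2.5 deploys/day


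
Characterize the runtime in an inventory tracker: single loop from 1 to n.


Reasoning: one pass through n items
Complexity: O(n)

O(n)


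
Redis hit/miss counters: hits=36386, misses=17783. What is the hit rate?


Formula: hit rate = hits / (hits + misses) * 100
hit rate = 36386 / (36386 + 17783) * 100
hit rate = 36386 / 54169 * 100
hit rate = 67.17%

67.17%
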